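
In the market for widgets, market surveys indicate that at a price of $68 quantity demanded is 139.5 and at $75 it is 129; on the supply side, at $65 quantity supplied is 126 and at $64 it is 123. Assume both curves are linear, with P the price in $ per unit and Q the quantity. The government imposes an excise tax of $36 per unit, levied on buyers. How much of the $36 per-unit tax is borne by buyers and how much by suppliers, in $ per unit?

Demand slope: (129 − 139.5)/(75 − 68) = -1.5, so Qd = 241.5 − 1.5P.
Supply slope: (123 − 126)/(64 − 65) = 3, so Qs = 3P − 69.
Before the tax: set 241.5 − 1.5P = 3P − 69 → P* = $69, Q* = 138.
With the tax collected from buyers, demand (in seller-price terms) shifts: Qd = 241.5 − 1.5(P + 36).
New equilibrium: buyers pay $93, suppliers receive $57, Q = 102. (Wedge: Pb − Ps = 36.)
Burden on buyers: $24; on suppliers: $12. (They sum to $36.)
The less price-elastic side of the market bears the larger share of a per-unit tax.

Buyers bear $24 per unit; suppliers bear $12 per unit.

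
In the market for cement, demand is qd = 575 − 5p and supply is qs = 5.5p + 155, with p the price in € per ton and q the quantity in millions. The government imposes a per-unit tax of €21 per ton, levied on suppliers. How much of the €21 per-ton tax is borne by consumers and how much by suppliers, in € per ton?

Before the tax: set 575 − 5p = 5.5p + 155 → p* = €40, q* = 375.
With the tax collected from suppliers, supply shifts: qs = 5.5(p − 21) + 155.
Solving gives q = 320 with consumers paying €51 and suppliers receiving €30 (the €21 wedge).
Burden on consumers: €11; on suppliers: €10. (They sum to €21.)

Consumers bear €11 per ton; suppliers bear €10 per ton.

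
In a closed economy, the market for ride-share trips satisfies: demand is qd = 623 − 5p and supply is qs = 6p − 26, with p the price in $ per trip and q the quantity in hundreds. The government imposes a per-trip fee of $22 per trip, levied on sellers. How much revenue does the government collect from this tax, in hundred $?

Tax revenue = $5896 hundred.

Without the tax, 623 − 5p = 6p − 26 gives 11p = 649, so p* = $59 and q* = 328.
With the tax collected from sellers, supply shifts: qs = 6(p − 22) − 26.
Solving gives q = 268 with consumers paying $71 and sellers receiving $49 (the $22 wedge).
Revenue = t · Q = 22 · 268 = $5896.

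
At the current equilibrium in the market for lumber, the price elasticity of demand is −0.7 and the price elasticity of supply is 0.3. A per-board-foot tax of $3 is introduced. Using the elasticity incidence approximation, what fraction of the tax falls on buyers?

Incidence ratio: buyers' share ≈ εs / (εs + |εd|) = 0.3 / (0.3 + 0.7) = 0.3.
Supply is the less elastic side, so buyers bear the smaller share.

Buyers' share ≈ 0.3.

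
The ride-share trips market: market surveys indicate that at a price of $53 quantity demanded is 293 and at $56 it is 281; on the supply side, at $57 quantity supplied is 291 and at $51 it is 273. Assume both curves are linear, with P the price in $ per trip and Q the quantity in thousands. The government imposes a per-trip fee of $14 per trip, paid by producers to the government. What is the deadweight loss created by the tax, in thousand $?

Deadweight loss = $168 thousand.

Demand slope: (281 − 293)/(56 − 53) = -4, so Qd = 505 − 4P.
Supply slope: (273 − 291)/(51 − 57) = 3, so Qs = 3P + 120.
Before the tax: set 505 − 4P = 3P + 120 → P* = $55, Q* = 285.
With the tax collected from producers, supply shifts: Qs = 3(P − 14) + 120.
New equilibrium: buyers pay $61, producers receive $47, Q = 261. (Wedge: Pb − Ps = 14.)
Quantity falls by |ΔQ| = |285 − 261| = 24.
DWL = ½ · t · |ΔQ| = ½ · 14 · 24 = $168.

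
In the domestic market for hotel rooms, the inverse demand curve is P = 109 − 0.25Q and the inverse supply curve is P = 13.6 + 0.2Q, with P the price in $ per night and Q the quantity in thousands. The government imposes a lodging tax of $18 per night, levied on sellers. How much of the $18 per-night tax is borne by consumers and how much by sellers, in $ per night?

Consumers bear $10 per night; sellers bear $8 per night.

Inverting to Q(P) form: Qd = 436 − 4P; Qs = 5P − 68.
Without the tax, 436 − 4P = 5P − 68 gives 9P = 504, so P* = $56 and Q* = 212.
With the tax collected from sellers, supply shifts: Qs = 5(P − 18) − 68.
Solving gives Q = 172 with consumers paying $66 and sellers receiving $48 (the $18 wedge).
Burden on consumers: $10; on sellers: $8. (They sum to $18.)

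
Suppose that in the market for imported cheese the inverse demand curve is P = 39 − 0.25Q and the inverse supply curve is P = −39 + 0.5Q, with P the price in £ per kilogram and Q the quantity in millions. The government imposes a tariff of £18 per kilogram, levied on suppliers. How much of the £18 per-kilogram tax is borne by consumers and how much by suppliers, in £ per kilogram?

Inverting to Q(P) form: Qd = 156 − 4P; Qs = 2P + 78.
Before the tax: set 156 − 4P = 2P + 78 → P* = £13, Q* = 104.
With the tax collected from suppliers, supply shifts: Qs = 2(P − 18) + 78.
Solving gives Q = 80 with consumers paying £19 and suppliers receiving £1 (the £18 wedge).
Burden on consumers: £6; on suppliers: £12. (They sum to £18.)

Consumers bear £6 per kilogram; suppliers bear £12 per kilogram.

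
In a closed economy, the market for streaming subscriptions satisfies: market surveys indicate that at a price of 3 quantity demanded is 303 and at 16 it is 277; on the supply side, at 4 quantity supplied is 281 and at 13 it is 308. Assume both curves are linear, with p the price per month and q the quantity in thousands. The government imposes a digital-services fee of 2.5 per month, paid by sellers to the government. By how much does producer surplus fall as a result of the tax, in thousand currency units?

Demand slope: (277 − 303)/(16 − 3) = -2, so qd = 309 − 2p.
Supply slope: (308 − 281)/(13 − 4) = 3, so qs = 3p + 269.
Without the tax, 309 − 2p = 3p + 269 gives 5p = 40, so p* = 8 and q* = 293.
With the tax collected from sellers, supply shifts: qs = 3(p − 2.5) + 269.
New equilibrium: buyers pay 9.5, sellers receive 7, q = 290. (Wedge: pb − ps = 2.5.)
ΔPS is the trapezoid between Q = 290 and Q = 293 of height 1: ½ · (293 + 290) · 1 = 291.5.

Producer surplus falls by 291.5 thousand.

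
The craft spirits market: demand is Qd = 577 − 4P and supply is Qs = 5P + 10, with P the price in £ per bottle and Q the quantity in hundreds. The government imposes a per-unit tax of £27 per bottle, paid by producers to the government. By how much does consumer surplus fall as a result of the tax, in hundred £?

Consumer surplus falls by £4425 hundred.

Without the tax, 577 − 4P = 5P + 10 gives 9P = 567, so P* = £63 and Q* = 325.
With the tax collected from producers, supply shifts: Qs = 5(P − 27) + 10.
Solving gives Q = 265 with buyers paying £78 and producers receiving £51 (the £27 wedge).
ΔCS is the trapezoid between Q = 265 and Q = 325 of height £15: ½ · (325 + 265) · 15 = £4425.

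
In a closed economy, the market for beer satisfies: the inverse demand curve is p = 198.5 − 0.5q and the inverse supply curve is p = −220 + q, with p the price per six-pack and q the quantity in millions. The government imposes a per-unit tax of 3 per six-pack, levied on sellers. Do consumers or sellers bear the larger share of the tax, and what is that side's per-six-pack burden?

Rewrite in direct form: qd = 397 − 2p and qs = p + 220.
Before the tax: set 397 − 2p = p + 220 → p* = 59, q* = 279.
With the tax collected from sellers, supply shifts: qs = (p − 3) + 220.
Solving gives q = 277 with consumers paying 60 and sellers receiving 57 (the 3 wedge).
Per-six-pack burden: consumers 1, sellers 2.
Sellers take the larger share because supply is less price-elastic here (demand slope 2 vs supply slope 1).

Sellers bear the larger share: 2 per six-pack.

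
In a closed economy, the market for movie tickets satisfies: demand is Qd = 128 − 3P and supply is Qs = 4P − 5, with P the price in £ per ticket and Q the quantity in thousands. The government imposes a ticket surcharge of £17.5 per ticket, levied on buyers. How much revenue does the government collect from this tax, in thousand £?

Without the tax, 128 − 3P = 4P − 5 gives 7P = 133, so P* = £19 and Q* = 71.
With the tax collected from buyers, demand (in seller-price terms) shifts: Qd = 128 − 3(P + 17.5).
New equilibrium: buyers pay £29, sellers receive £11.5, Q = 41. (Wedge: Pb − Ps = 17.5.)
Revenue = t · Q = 17.5 · 41 = £717.5.

Tax revenue = £717.5 thousand.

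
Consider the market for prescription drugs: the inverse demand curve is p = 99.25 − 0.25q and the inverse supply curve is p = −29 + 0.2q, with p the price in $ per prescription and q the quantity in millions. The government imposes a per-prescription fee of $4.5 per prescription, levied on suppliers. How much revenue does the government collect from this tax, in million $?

Tax revenue = $1237.5 million.

Rewrite in direct form: qd = 397 − 4p and qs = 5p + 145.
Before the tax: set 397 − 4p = 5p + 145 → p* = $28, q* = 285.
With the tax collected from suppliers, supply shifts: qs = 5(p − 4.5) + 145.
Solving gives q = 275 with buyers paying $30.5 and suppliers receiving $26 (the $4.5 wedge).
Revenue = t · Q = 4.5 · 275 = $1237.5.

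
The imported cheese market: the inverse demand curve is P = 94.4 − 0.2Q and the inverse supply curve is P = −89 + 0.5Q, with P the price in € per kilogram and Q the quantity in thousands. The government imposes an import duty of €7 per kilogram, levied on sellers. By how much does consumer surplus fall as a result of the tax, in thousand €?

Inverting to Q(P) form: Qd = 472 − 5P; Qs = 2P + 178.
Without the tax, 472 − 5P = 2P + 178 gives 7P = 294, so P* = €42 and Q* = 262.
With the tax collected from sellers, supply shifts: Qs = 2(P − 7) + 178.
Solving gives Q = 252 with consumers paying €44 and sellers receiving €37 (the €7 wedge).
ΔCS is the trapezoid between Q = 252 and Q = 262 of height €2: ½ · (262 + 252) · 2 = €514.

Consumer surplus falls by €514 thousand.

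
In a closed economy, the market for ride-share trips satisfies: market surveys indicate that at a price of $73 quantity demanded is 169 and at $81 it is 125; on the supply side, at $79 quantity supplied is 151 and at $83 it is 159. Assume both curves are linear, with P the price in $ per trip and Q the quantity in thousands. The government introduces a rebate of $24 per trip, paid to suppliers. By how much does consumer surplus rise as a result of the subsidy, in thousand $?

Consumer surplus rises by $1053.44 thousand.

Demand slope: (125 − 169)/(81 − 73) = -5.5, so Qd = 570.5 − 5.5P.
Supply slope: (159 − 151)/(83 − 79) = 2, so Qs = 2P − 7.
Before the subsidy: set 570.5 − 5.5P = 2P − 7 → P* = $77, Q* = 147.
With a per-unit subsidy paid to suppliers, each receives P + 24 per unit sold, so supply becomes Qs = 2(P + 24) − 7.
Solving gives Q = 182.2 with buyers paying $70.6 and suppliers receiving $94.6 (the $24 wedge).
ΔCS is the trapezoid between Q = 182.2 and Q = 147 of height $6.4: ½ · (147 + 182.2) · 6.4 = $1053.44.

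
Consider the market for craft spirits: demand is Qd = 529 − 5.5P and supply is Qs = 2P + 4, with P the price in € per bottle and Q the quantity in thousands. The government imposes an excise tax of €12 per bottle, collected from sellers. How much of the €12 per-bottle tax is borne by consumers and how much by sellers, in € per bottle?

Before the tax: set 529 − 5.5P = 2P + 4 → P* = €70, Q* = 144.
With the tax collected from sellers, supply shifts: Qs = 2(P − 12) + 4.
Solving gives Q = 126.4 with consumers paying €73.2 and sellers receiving €61.2 (the €12 wedge).
Burden on consumers: €3.2; on sellers: €8.8. (They sum to €12.)
The less price-elastic side of the market bears the larger share of a per-unit tax.

Consumers bear €3.2 per bottle; sellers bear €8.8 per bottle.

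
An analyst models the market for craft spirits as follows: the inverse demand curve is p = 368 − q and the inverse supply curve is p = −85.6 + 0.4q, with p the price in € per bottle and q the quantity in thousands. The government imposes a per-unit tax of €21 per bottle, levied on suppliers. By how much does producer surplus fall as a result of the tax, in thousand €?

Producer surplus falls by €1899 thousand.

Rewrite in direct form: qd = 368 − p and qs = 2.5p + 214.
Without the tax, 368 − p = 2.5p + 214 gives 3.5p = 154, so p* = €44 and q* = 324.
With the tax collected from suppliers, supply shifts: qs = 2.5(p − 21) + 214.
New equilibrium: consumers pay €59, suppliers receive €38, q = 309. (Wedge: pb − ps = 21.)
ΔPS is the trapezoid between Q = 309 and Q = 324 of height €6: ½ · (324 + 309) · 6 = €1899.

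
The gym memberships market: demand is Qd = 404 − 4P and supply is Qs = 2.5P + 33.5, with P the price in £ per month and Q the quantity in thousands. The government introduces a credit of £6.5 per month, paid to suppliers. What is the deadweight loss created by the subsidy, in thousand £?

Without the subsidy, 404 − 4P = 2.5P + 33.5 gives 6.5P = 370.5, so P* = £57 and Q* = 176.
With a per-unit subsidy paid to suppliers, each receives P + 6.5 per unit sold, so supply becomes Qs = 2.5(P + 6.5) + 33.5.
Solving gives Q = 186 with consumers paying £54.5 and suppliers receiving £61 (the £6.5 wedge).
Quantity rises by |ΔQ| = |176 − 186| = 10.
DWL = ½ · t · |ΔQ| = ½ · 6.5 · 10 = £32.5.

Deadweight loss = £32.5 thousand.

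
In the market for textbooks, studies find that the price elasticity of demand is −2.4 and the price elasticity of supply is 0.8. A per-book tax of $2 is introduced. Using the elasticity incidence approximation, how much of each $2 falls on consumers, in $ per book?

Consumers bear ≈ $0.5 per book.

Incidence ratio: consumers' share ≈ εs / (εs + |εd|) = 0.8 / (0.8 + 2.4) = 0.25.
So consumers bear ≈ 0.25 × $2 = $0.5; sellers bear $1.5.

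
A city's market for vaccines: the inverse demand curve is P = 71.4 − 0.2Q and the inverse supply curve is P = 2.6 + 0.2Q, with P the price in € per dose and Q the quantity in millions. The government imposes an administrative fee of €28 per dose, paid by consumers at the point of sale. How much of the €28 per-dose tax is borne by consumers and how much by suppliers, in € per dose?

Consumers bear €14 per dose; suppliers bear €14 per dose.

Inverting to Q(P) form: Qd = 357 − 5P; Qs = 5P − 13.
Without the tax, 357 − 5P = 5P − 13 gives 10P = 370, so P* = €37 and Q* = 172.
With the tax collected from consumers, demand (in seller-price terms) shifts: Qd = 357 − 5(P + 28).
Solving gives Q = 102 with consumers paying €51 and suppliers receiving €23 (the €28 wedge).
Burden on consumers: €14; on suppliers: €14. (They sum to €28.)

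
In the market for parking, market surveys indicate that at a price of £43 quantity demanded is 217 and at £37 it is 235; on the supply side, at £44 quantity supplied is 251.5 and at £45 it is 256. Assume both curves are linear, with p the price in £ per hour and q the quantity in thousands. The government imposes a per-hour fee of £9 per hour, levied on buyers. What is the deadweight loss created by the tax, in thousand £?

Deadweight loss = £72.9 thousand.

Demand slope: (235 − 217)/(37 − 43) = -3, so qd = 346 − 3p.
Supply slope: (256 − 251.5)/(45 − 44) = 4.5, so qs = 4.5p + 53.5.
Without the tax, 346 − 3p = 4.5p + 53.5 gives 7.5p = 292.5, so p* = £39 and q* = 229.
With the tax collected from buyers, demand (in seller-price terms) shifts: qd = 346 − 3(p + 9).
New equilibrium: buyers pay £44.4, sellers receive £35.4, q = 212.8. (Wedge: pb − ps = 9.)
Quantity falls by |ΔQ| = |229 − 212.8| = 16.2.
DWL = ½ · t · |ΔQ| = ½ · 9 · 16.2 = £72.9.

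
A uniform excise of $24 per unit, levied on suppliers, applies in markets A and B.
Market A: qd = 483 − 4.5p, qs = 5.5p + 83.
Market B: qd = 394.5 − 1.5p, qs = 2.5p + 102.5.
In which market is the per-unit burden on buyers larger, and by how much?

Market A: pre-tax p* = $40, q* = 303; post-tax q = 243.6; per-unit burden on buyers = $13.2.
Market B: pre-tax p* = $73, q* = 285; post-tax q = 262.5; per-unit burden on buyers = $15.
Difference: $13.2 vs $15 → market B is larger by $1.8.

Market B, by $1.8.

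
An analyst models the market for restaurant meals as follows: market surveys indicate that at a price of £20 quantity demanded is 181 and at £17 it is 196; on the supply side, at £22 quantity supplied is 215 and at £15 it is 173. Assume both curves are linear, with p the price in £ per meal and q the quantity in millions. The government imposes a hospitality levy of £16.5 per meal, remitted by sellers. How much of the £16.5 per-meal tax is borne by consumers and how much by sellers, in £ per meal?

Demand slope: (196 − 181)/(17 − 20) = -5, so qd = 281 − 5p.
Supply slope: (173 − 215)/(15 − 22) = 6, so qs = 6p + 83.
Without the tax, 281 − 5p = 6p + 83 gives 11p = 198, so p* = £18 and q* = 191.
With the tax collected from sellers, supply shifts: qs = 6(p − 16.5) + 83.
Solving gives q = 146 with consumers paying £27 and sellers receiving £10.5 (the £16.5 wedge).
Burden on consumers: £9; on sellers: £7.5. (They sum to £16.5.)

Consumers bear £9 per meal; sellers bear £7.5 per meal.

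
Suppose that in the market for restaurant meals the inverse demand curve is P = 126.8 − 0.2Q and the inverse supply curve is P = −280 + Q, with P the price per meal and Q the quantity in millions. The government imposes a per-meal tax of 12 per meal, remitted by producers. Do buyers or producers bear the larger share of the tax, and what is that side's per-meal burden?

Inverting to Q(P) form: Qd = 634 − 5P; Qs = P + 280.
Before the tax: set 634 − 5P = P + 280 → P* = 59, Q* = 339.
With the tax collected from producers, supply shifts: Qs = (P − 12) + 280.
Solving gives Q = 329 with buyers paying 61 and producers receiving 49 (the 12 wedge).
Per-meal burden: buyers 2, producers 10.
Producers take the larger share because supply is less price-elastic here (demand slope 5 vs supply slope 1).

Producers bear the larger share: 10 per meal.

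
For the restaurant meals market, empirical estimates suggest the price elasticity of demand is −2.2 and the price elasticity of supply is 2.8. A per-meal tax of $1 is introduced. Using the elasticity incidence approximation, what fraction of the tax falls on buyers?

Incidence ratio: buyers' share ≈ εs / (εs + |εd|) = 2.8 / (2.8 + 2.2) = 0.56.
Supply is the more elastic side, so buyers bear the larger share.

Buyers' share ≈ 0.56.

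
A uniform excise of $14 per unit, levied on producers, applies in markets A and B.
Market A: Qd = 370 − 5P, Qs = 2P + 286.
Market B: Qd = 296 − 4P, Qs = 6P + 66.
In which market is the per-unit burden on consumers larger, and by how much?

Market B, by $4.4.

Market A: pre-tax P* = $12, Q* = 310; post-tax Q = 290; per-unit burden on consumers = $4.
Market B: pre-tax P* = $23, Q* = 204; post-tax Q = 170.4; per-unit burden on consumers = $8.4.
Difference: $4 vs $8.4 → market B is larger by $4.4.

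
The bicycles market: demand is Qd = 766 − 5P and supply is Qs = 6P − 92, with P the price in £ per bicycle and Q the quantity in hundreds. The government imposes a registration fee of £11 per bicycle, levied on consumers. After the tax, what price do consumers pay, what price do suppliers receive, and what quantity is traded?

Consumers pay £84; suppliers receive £73; quantity = 346.

Before the tax: set 766 − 5P = 6P − 92 → P* = £78, Q* = 376.
With the tax collected from consumers, demand (in seller-price terms) shifts: Qd = 766 − 5(P + 11).
New equilibrium: consumers pay £84, suppliers receive £73, Q = 346. (Wedge: Pb − Ps = 11.)
The less price-elastic side of the market bears the larger share of a per-unit tax.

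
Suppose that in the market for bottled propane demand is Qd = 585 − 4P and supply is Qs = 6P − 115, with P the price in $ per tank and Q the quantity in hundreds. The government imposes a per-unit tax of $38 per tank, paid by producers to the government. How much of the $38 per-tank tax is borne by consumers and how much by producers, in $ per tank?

Consumers bear $22.8 per tank; producers bear $15.2 per tank.

Before the tax: set 585 − 4P = 6P − 115 → P* = $70, Q* = 305.
With the tax collected from producers, supply shifts: Qs = 6(P − 38) − 115.
New equilibrium: consumers pay $92.8, producers receive $54.8, Q = 213.8. (Wedge: Pb − Ps = 38.)
Burden on consumers: $22.8; on producers: $15.2. (They sum to $38.)
The less price-elastic side of the market bears the larger share of a per-unit tax.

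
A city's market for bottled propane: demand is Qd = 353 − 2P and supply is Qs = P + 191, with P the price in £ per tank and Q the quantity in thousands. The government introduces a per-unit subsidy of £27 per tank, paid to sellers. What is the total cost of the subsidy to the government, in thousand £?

Government outlay = £7101 thousand.

Before the subsidy: set 353 − 2P = P + 191 → P* = £54, Q* = 245.
With a per-unit subsidy paid to sellers, each receives P + 27 per unit sold, so supply becomes Qs = (P + 27) + 191.
New equilibrium: buyers pay £45, sellers receive £72, Q = 263. (Wedge: Pb − Ps = −27.)
Outlay = t · Q = 27 · 263 = £7101.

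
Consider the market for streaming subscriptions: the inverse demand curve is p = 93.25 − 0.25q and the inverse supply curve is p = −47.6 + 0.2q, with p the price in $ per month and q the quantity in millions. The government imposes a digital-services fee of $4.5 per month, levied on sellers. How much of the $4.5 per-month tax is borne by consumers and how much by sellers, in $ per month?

Rewrite in direct form: qd = 373 − 4p and qs = 5p + 238.
Without the tax, 373 − 4p = 5p + 238 gives 9p = 135, so p* = $15 and q* = 313.
With the tax collected from sellers, supply shifts: qs = 5(p − 4.5) + 238.
Solving gives q = 303 with consumers paying $17.5 and sellers receiving $13 (the $4.5 wedge).
Burden on consumers: $2.5; on sellers: $2. (They sum to $4.5.)
The less price-elastic side of the market bears the larger share of a per-unit tax.

Consumers bear $2.5 per month; sellers bear $2 per month.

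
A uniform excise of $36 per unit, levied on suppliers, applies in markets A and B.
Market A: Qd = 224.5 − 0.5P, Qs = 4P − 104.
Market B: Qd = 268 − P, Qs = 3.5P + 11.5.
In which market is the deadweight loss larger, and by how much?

Market A: pre-tax P* = $73, Q* = 188; post-tax Q = 172; deadweight loss = $288.
Market B: pre-tax P* = $57, Q* = 211; post-tax Q = 183; deadweight loss = $504.
Difference: $288 vs $504 → market B is larger by $216.

Market B, by $216.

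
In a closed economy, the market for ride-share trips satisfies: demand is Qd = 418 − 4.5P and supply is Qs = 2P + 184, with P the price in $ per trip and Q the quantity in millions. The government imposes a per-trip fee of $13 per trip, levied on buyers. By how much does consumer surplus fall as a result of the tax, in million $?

Before the tax: set 418 − 4.5P = 2P + 184 → P* = $36, Q* = 256.
With the tax collected from buyers, demand (in seller-price terms) shifts: Qd = 418 − 4.5(P + 13).
New equilibrium: buyers pay $40, sellers receive $27, Q = 238. (Wedge: Pb − Ps = 13.)
ΔCS is the trapezoid between Q = 238 and Q = 256 of height $4: ½ · (256 + 238) · 4 = $988.

Consumer surplus falls by $988 million.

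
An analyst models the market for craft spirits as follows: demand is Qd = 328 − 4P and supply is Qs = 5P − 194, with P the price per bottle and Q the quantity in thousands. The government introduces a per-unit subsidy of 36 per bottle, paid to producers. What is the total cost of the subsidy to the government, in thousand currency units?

Government outlay = 6336 thousand.

Before the subsidy: set 328 − 4P = 5P − 194 → P* = 58, Q* = 96.
With a per-unit subsidy paid to producers, each receives P + 36 per unit sold, so supply becomes Qs = 5(P + 36) − 194.
New equilibrium: consumers pay 38, producers receive 74, Q = 176. (Wedge: Pb − Ps = −36.)
Outlay = t · Q = 36 · 176 = 6336.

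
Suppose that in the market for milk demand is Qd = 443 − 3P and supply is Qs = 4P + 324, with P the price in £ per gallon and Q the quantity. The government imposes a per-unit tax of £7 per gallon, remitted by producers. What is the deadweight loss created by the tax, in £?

Without the tax, 443 − 3P = 4P + 324 gives 7P = 119, so P* = £17 and Q* = 392.
With the tax collected from producers, supply shifts: Qs = 4(P − 7) + 324.
Solving gives Q = 380 with consumers paying £21 and producers receiving £14 (the £7 wedge).
Quantity falls by |ΔQ| = |392 − 380| = 12.
DWL = ½ · t · |ΔQ| = ½ · 7 · 12 = £42.

Deadweight loss = £42.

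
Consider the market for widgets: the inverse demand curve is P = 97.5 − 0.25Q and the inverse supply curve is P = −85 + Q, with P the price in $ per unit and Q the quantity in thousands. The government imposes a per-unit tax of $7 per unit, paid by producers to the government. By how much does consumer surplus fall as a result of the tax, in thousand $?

Inverting to Q(P) form: Qd = 390 − 4P; Qs = P + 85.
Without the tax, 390 − 4P = P + 85 gives 5P = 305, so P* = $61 and Q* = 146.
With the tax collected from producers, supply shifts: Qs = (P − 7) + 85.
New equilibrium: buyers pay $62.4, producers receive $55.4, Q = 140.4. (Wedge: Pb − Ps = 7.)
ΔCS is the trapezoid between Q = 140.4 and Q = 146 of height $1.4: ½ · (146 + 140.4) · 1.4 = $200.48.

Consumer surplus falls by $200.48 thousand.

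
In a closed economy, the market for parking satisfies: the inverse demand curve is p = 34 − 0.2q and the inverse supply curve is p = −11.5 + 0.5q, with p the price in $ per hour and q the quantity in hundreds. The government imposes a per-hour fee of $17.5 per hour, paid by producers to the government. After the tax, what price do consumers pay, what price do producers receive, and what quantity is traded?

Inverting to q(p) form: qd = 170 − 5p; qs = 2p + 23.
Before the tax: set 170 − 5p = 2p + 23 → p* = $21, q* = 65.
With the tax collected from producers, supply shifts: qs = 2(p − 17.5) + 23.
New equilibrium: consumers pay $26, producers receive $8.5, q = 40. (Wedge: pb − ps = 17.5.)
The less price-elastic side of the market bears the larger share of a per-unit tax.

Consumers pay $26; producers receive $8.5; quantity = 40.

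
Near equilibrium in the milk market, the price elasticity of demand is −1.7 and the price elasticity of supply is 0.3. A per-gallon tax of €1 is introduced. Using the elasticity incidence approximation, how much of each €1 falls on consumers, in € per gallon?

Consumers bear ≈ €0.15 per gallon.

Incidence ratio: consumers' share ≈ εs / (εs + |εd|) = 0.3 / (0.3 + 1.7) = 0.15.
So consumers bear ≈ 0.15 × €1 = €0.15; sellers bear €0.85.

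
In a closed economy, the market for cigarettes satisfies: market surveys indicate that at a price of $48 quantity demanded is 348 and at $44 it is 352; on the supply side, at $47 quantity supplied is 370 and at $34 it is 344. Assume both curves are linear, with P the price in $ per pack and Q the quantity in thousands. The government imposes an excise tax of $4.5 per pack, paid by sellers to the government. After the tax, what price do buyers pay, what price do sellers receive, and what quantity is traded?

Buyers pay $43; sellers receive $38.5; quantity = 353.

Demand slope: (352 − 348)/(44 − 48) = -1, so Qd = 396 − P.
Supply slope: (344 − 370)/(34 − 47) = 2, so Qs = 2P + 276.
Before the tax: set 396 − P = 2P + 276 → P* = $40, Q* = 356.
With the tax collected from sellers, supply shifts: Qs = 2(P − 4.5) + 276.
New equilibrium: buyers pay $43, sellers receive $38.5, Q = 353. (Wedge: Pb − Ps = 4.5.)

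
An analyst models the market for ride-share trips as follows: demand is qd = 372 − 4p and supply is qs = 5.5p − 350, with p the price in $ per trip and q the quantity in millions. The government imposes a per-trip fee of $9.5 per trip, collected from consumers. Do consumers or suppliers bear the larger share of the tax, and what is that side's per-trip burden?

Consumers bear the larger share: $5.5 per trip.

Before the tax: set 372 − 4p = 5.5p − 350 → p* = $76, q* = 68.
With the tax collected from consumers, demand (in seller-price terms) shifts: qd = 372 − 4(p + 9.5).
Solving gives q = 46 with consumers paying $81.5 and suppliers receiving $72 (the $9.5 wedge).
Per-trip burden: consumers $5.5, suppliers $4.
Consumers take the larger share because demand is less price-elastic here (demand slope 4 vs supply slope 5.5).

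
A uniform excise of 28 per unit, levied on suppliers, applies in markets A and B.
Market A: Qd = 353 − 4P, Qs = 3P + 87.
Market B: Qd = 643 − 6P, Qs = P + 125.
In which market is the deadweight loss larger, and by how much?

Market A: pre-tax P* = 38, Q* = 201; post-tax Q = 153; deadweight loss = 672.
Market B: pre-tax P* = 74, Q* = 199; post-tax Q = 175; deadweight loss = 336.
Difference: 672 vs 336 → market A is larger by 336.

Market A, by 336.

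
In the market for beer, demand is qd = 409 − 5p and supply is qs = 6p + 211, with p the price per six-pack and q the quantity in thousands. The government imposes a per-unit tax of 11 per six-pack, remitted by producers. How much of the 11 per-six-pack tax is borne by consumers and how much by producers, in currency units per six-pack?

Consumers bear 6 per six-pack; producers bear 5 per six-pack.

Before the tax: set 409 − 5p = 6p + 211 → p* = 18, q* = 319.
With the tax collected from producers, supply shifts: qs = 6(p − 11) + 211.
Solving gives q = 289 with consumers paying 24 and producers receiving 13 (the 11 wedge).
Burden on consumers: 6; on producers: 5. (They sum to 11.)
The less price-elastic side of the market bears the larger share of a per-unit tax.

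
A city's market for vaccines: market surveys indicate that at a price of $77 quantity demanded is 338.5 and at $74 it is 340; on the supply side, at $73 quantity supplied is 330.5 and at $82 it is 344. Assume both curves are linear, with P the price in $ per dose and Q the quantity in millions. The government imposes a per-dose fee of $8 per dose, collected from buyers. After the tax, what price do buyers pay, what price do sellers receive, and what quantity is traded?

Demand slope: (340 − 338.5)/(74 − 77) = -0.5, so Qd = 377 − 0.5P.
Supply slope: (344 − 330.5)/(82 − 73) = 1.5, so Qs = 1.5P + 221.
Without the tax, 377 − 0.5P = 1.5P + 221 gives 2P = 156, so P* = $78 and Q* = 338.
With the tax collected from buyers, demand (in seller-price terms) shifts: Qd = 377 − 0.5(P + 8).
Solving gives Q = 335 with buyers paying $84 and sellers receiving $76 (the $8 wedge).

Buyers pay $84; sellers receive $76; quantity = 335.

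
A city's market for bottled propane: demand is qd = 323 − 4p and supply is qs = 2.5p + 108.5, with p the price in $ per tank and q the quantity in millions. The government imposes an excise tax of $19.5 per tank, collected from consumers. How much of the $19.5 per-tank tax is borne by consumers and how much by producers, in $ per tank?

Before the tax: set 323 − 4p = 2.5p + 108.5 → p* = $33, q* = 191.
With the tax collected from consumers, demand (in seller-price terms) shifts: qd = 323 − 4(p + 19.5).
Solving gives q = 161 with consumers paying $40.5 and producers receiving $21 (the $19.5 wedge).
Burden on consumers: $7.5; on producers: $12. (They sum to $19.5.)
The less price-elastic side of the market bears the larger share of a per-unit tax.

Consumers bear $7.5 per tank; producers bear $12 per tank.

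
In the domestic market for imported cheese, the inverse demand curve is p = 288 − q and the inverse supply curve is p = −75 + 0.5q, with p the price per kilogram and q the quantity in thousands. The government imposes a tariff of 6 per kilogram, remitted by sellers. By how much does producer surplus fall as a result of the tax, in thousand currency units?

Rewrite in direct form: qd = 288 − p and qs = 2p + 150.
Without the tax, 288 − p = 2p + 150 gives 3p = 138, so p* = 46 and q* = 242.
With the tax collected from sellers, supply shifts: qs = 2(p − 6) + 150.
Solving gives q = 238 with consumers paying 50 and sellers receiving 44 (the 6 wedge).
ΔPS is the trapezoid between Q = 238 and Q = 242 of height 2: ½ · (242 + 238) · 2 = 480.

Producer surplus falls by 480 thousand.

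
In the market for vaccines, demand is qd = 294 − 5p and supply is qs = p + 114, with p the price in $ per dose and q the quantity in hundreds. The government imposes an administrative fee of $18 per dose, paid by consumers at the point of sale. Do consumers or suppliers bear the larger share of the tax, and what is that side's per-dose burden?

Before the tax: set 294 − 5p = p + 114 → p* = $30, q* = 144.
With the tax collected from consumers, demand (in seller-price terms) shifts: qd = 294 − 5(p + 18).
Solving gives q = 129 with consumers paying $33 and suppliers receiving $15 (the $18 wedge).
Per-dose burden: consumers $3, suppliers $15.
Suppliers take the larger share because supply is less price-elastic here (demand slope 5 vs supply slope 1).
The less price-elastic side of the market bears the larger share of a per-unit tax.

Suppliers bear the larger share: $15 per dose.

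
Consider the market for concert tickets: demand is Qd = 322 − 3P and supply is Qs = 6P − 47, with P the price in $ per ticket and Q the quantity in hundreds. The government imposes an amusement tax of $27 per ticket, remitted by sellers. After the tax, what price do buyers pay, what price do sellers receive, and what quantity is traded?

Before the tax: set 322 − 3P = 6P − 47 → P* = $41, Q* = 199.
With the tax collected from sellers, supply shifts: Qs = 6(P − 27) − 47.
Solving gives Q = 145 with buyers paying $59 and sellers receiving $32 (the $27 wedge).
The less price-elastic side of the market bears the larger share of a per-unit tax.

Buyers pay $59; sellers receive $32; quantity = 145.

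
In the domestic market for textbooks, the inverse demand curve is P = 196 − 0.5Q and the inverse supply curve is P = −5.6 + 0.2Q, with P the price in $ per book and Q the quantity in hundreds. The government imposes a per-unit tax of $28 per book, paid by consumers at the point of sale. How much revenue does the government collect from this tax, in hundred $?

Tax revenue = $6944 hundred.

Rewrite in direct form: Qd = 392 − 2P and Qs = 5P + 28.
Without the tax, 392 − 2P = 5P + 28 gives 7P = 364, so P* = $52 and Q* = 288.
With the tax collected from consumers, demand (in seller-price terms) shifts: Qd = 392 − 2(P + 28).
Solving gives Q = 248 with consumers paying $72 and sellers receiving $44 (the $28 wedge).
Revenue = t · Q = 28 · 248 = $6944.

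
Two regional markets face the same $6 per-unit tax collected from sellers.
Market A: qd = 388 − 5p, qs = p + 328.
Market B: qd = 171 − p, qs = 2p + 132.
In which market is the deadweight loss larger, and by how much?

Market A, by $3.

Market A: pre-tax p* = $10, q* = 338; post-tax q = 333; deadweight loss = $15.
Market B: pre-tax p* = $13, q* = 158; post-tax q = 154; deadweight loss = $12.
Difference: $15 vs $12 → market A is larger by $3.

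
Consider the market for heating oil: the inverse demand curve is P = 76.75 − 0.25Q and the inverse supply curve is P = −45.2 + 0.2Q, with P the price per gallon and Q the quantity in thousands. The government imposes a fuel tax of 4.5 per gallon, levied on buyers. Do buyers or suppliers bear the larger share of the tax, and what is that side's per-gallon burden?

Buyers bear the larger share: 2.5 per gallon.

Rewrite in direct form: Qd = 307 − 4P and Qs = 5P + 226.
Without the tax, 307 − 4P = 5P + 226 gives 9P = 81, so P* = 9 and Q* = 271.
With the tax collected from buyers, demand (in seller-price terms) shifts: Qd = 307 − 4(P + 4.5).
New equilibrium: buyers pay 11.5, suppliers receive 7, Q = 261. (Wedge: Pb − Ps = 4.5.)
Per-gallon burden: buyers 2.5, suppliers 2.
Buyers take the larger share because demand is less price-elastic here (demand slope 4 vs supply slope 5).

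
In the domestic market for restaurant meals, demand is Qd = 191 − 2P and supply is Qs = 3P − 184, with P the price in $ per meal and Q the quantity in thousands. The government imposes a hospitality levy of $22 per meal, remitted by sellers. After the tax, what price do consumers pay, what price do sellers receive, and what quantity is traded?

Consumers pay $88.2; sellers receive $66.2; quantity = 14.6.

Without the tax, 191 − 2P = 3P − 184 gives 5P = 375, so P* = $75 and Q* = 41.
With the tax collected from sellers, supply shifts: Qs = 3(P − 22) − 184.
Solving gives Q = 14.6 with consumers paying $88.2 and sellers receiving $66.2 (the $22 wedge).
The less price-elastic side of the market bears the larger share of a per-unit tax.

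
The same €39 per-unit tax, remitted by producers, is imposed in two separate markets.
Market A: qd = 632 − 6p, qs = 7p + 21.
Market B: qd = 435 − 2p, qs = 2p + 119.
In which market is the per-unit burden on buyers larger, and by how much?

Market A: pre-tax p* = €47, q* = 350; post-tax q = 224; per-unit burden on buyers = €21.
Market B: pre-tax p* = €79, q* = 277; post-tax q = 238; per-unit burden on buyers = €19.5.
Difference: €21 vs €19.5 → market A is larger by €1.5.

Market A, by €1.5.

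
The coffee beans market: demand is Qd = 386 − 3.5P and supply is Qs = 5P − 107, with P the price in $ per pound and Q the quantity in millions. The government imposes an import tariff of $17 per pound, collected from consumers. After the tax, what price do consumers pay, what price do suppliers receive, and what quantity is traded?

Consumers pay $68; suppliers receive $51; quantity = 148.

Without the tax, 386 − 3.5P = 5P − 107 gives 8.5P = 493, so P* = $58 and Q* = 183.
With the tax collected from consumers, demand (in seller-price terms) shifts: Qd = 386 − 3.5(P + 17).
New equilibrium: consumers pay $68, suppliers receive $51, Q = 148. (Wedge: Pb − Ps = 17.)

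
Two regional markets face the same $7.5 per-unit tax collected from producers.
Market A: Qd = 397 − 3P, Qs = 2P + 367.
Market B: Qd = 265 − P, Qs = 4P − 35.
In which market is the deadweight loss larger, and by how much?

Market A: pre-tax P* = $6, Q* = 379; post-tax Q = 370; deadweight loss = $33.75.
Market B: pre-tax P* = $60, Q* = 205; post-tax Q = 199; deadweight loss = $22.5.
Difference: $33.75 vs $22.5 → market A is larger by $11.25.

Market A, by $11.25.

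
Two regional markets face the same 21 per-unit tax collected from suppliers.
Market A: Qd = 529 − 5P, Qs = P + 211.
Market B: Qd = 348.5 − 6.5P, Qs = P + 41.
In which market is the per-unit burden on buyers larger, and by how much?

Market A: pre-tax P* = 53, Q* = 264; post-tax Q = 246.5; per-unit burden on buyers = 3.5.
Market B: pre-tax P* = 41, Q* = 82; post-tax Q = 63.8; per-unit burden on buyers = 2.8.
Difference: 3.5 vs 2.8 → market A is larger by 0.7.

Market A, by 0.7.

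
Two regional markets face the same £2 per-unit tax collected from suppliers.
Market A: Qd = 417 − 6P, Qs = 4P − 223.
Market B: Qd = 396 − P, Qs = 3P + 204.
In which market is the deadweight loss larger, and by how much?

Market A, by £3.3.

Market A: pre-tax P* = £64, Q* = 33; post-tax Q = 28.2; deadweight loss = £4.8.
Market B: pre-tax P* = £48, Q* = 348; post-tax Q = 346.5; deadweight loss = £1.5.
Difference: £4.8 vs £1.5 → market A is larger by £3.3.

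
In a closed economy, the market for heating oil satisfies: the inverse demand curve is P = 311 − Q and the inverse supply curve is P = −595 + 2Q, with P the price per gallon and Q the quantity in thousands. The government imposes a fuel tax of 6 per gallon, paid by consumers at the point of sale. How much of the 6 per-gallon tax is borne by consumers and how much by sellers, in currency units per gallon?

Consumers bear 2 per gallon; sellers bear 4 per gallon.

Rewrite in direct form: Qd = 311 − P and Qs = 0.5P + 297.5.
Before the tax: set 311 − P = 0.5P + 297.5 → P* = 9, Q* = 302.
With the tax collected from consumers, demand (in seller-price terms) shifts: Qd = 311 − (P + 6).
New equilibrium: consumers pay 11, sellers receive 5, Q = 300. (Wedge: Pb − Ps = 6.)
Burden on consumers: 2; on sellers: 4. (They sum to 6.)
The less price-elastic side of the market bears the larger share of a per-unit tax.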